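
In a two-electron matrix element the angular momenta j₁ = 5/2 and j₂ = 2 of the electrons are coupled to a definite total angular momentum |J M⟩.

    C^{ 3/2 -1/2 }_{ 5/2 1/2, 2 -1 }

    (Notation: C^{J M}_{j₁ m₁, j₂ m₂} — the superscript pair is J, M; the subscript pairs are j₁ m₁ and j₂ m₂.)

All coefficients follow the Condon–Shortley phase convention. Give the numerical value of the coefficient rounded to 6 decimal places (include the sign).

−√(5/21) ≈ -0.487950

√[4·3!2!1!/7! · 3!2!1!3!1!2!] = √(48/35)
  +(−1)^0/∏(0,3,2,1,0,0)! = 1/12  (running 1/12)
  +(−1)^1/∏(1,2,1,0,1,1)! = -1/2  (running -5/12)
⟨..|..⟩ = √(48/35)·(-5/12) = -0.487950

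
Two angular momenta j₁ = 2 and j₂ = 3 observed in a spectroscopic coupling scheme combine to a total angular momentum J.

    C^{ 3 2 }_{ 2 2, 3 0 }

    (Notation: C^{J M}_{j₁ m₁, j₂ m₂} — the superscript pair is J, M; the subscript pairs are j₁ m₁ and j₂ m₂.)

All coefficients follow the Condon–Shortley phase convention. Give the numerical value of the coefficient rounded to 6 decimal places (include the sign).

√[7·2!2!4!/9! · 4!0!3!3!5!1!] = √(192)
  +(−1)^0/∏(0,2,0,3,2,1)! = 1/24  (running 1/24)
⟨..|..⟩ = √(192)·(1/24) = +0.577350

+√(1/3) ≈ +0.577350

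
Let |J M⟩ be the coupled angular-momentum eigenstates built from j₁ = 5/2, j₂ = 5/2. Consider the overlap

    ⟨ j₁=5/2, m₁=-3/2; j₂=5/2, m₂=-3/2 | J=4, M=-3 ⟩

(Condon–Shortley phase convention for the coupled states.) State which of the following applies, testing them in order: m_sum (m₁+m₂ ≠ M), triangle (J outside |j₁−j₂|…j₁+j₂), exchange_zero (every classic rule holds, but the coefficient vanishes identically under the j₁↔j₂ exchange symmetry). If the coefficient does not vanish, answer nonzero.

m-sum: m₁+m₂ = -3/2+(-3/2) = -3, M = -3  ✓
triangle: |j₁−j₂| = 0 ≤ J = 4 ≤ j₁+j₂ = 5  ✓
exchange: j₁=j₂ and m₁=m₂, and (−1)^(j₁+j₂−J) = (−1)^1 = −1 forces ⟨j₁m₁;j₂m₂|JM⟩ = −⟨j₂m₂;j₁m₁|JM⟩ = −⟨j₁m₁;j₂m₂|JM⟩ ⇒ the coefficient vanishes identically
Racah sum check: Σ_k collapses to 0 ⇒ CG = 0

exchange_zero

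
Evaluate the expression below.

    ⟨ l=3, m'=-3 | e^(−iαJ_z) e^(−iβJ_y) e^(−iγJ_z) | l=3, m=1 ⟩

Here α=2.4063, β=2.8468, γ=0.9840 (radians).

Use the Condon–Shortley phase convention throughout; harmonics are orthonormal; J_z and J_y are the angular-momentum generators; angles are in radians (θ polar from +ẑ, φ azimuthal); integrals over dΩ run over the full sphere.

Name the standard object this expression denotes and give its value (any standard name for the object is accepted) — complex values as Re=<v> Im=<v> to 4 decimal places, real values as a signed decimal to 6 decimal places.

This is a Wigner D-matrix element — the rotation-matrix element ⟨l m'| R(α,β,γ) |l m⟩ in the angular-momentum basis.
D^3_{-3,1}(2.4063,2.8468,0.9840) = e^{-i·-3·2.4063}·d^3_{-3,1}(2.8468)·e^{-i·1·0.9840}. Compute d first:
Half-angle: c=0.146863, s=0.989157. N=√(1·720·24·2)=185.903201
The bounds max(0,m−m')=4 and min(l+m,l−m')=4 give 1 term
  k=4: (−1)^0·185.9032/(48)·0.1469^2·0.9892^4 = +0.079971
d^3_{-3,1}(2.8468) = +0.079971
Attach z-rotation phases: D = e^{-i(-3)(2.4063)}·(+0.079971)·e^{-i(1)(0.9840)} = +0.079878-0.003860i

Wigner D-matrix element, Re=0.0799 Im=-0.0039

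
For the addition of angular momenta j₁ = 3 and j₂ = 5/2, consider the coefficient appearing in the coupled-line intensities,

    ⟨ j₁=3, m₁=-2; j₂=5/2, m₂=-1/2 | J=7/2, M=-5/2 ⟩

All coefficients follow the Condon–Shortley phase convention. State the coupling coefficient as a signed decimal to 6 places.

√[8·2!4!3!/10! · 1!5!2!3!1!6!] = √(4608/7)
  +(−1)^1/∏(1,1,4,1,0,2)! = -1/48  (running -1/48)
  +(−1)^2/∏(2,0,3,0,1,3)! = 1/72  (running -1/144)
⟨..|..⟩ = √(4608/7)·(-1/144) = -0.178174

-0.178174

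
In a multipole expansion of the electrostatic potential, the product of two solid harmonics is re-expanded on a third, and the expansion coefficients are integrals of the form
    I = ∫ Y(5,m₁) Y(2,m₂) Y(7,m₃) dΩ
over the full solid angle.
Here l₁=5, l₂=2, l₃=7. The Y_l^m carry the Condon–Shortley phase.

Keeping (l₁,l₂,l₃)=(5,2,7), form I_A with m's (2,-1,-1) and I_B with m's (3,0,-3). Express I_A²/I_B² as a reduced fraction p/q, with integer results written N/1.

Shared (l₁,l₂,l₃)=(5,2,7): N and (l;000)² cancel in I_A²/I_B².
A: Δ = 0!·10!·4!/15! = 1/15015; Racah Σ t=0..0: t=0:+1/181440 = 1/181440; ⇒ 3j(5 2 7; 2 -1 -1)² = 32/3003, sgn +1
B: Δ = 0!·10!·4!/15! = 1/15015; Racah Σ t=0..0: t=0:+1/322560 = 1/322560; ⇒ 3j(5 2 7; 3 0 -3)² = 18/1001, sgn +1
I_A²/I_B² = (32/3003)/(18/1001) = 16/27

16/27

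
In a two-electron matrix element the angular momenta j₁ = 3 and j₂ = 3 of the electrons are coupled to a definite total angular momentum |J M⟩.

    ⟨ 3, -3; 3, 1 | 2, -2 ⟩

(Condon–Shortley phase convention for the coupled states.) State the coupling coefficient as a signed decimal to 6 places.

j₁+j₂−J=4  J+j₁−j₂=2  J−j₁+j₂=2  j₁+j₂+J+1=9
(j₁±m₁, j₂±m₂, J±M) = (0,6,4,2,0,4)
P² = 7680/7
sum k=4..4:
  [4] +1/96 = 1/96
S = 1/96
C² = P²·S² = 5/42 ; C = +0.345033

+0.345033  (= +√(5/42))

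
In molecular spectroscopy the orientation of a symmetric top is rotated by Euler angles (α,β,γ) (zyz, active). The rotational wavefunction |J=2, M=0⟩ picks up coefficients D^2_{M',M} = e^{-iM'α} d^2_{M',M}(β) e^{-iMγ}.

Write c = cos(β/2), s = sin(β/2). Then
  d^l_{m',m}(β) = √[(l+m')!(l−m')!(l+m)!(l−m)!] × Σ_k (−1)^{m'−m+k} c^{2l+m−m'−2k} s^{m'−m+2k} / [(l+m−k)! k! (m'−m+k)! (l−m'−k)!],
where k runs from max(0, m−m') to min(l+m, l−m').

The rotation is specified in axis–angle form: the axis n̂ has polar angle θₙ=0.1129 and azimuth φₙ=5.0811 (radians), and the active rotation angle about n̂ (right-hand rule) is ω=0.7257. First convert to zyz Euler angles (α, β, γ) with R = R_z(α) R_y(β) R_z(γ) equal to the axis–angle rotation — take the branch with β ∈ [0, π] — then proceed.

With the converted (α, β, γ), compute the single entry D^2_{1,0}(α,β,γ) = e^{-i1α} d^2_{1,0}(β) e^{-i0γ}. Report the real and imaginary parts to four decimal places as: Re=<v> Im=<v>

Axis–angle → zyz. n̂ = (sinθₙcosφₙ, sinθₙsinφₙ, cosθₙ) = (+0.040604, -0.105089, +0.993634), ω = 0.7257.
R = I cosω + sinω [n̂]ₓ + (1−cosω) n̂n̂ᵀ gives
  R = [+0.748450, -0.660509, -0.059577; +0.658359, +0.750818, -0.053258; +0.079909, +0.000637, +0.996802]
β = atan2(√(R₁₃²+R₂₃²), R₃₃) = 0.079997; α = atan2(R₂₃, R₁₃) mod 2π = 3.871039; γ = atan2(R₃₂, −R₃₁) mod 2π = 3.133617
Split into d^2_{1,0}(β=0.0800) × two z-phases.
c=cos(0.079997/2)=0.999200, s=sin(0.079997/2)=0.039988; N=√[6·1·2·2]=4.898979
k: max(0,(0)−(1))=0 … min(2+(0),2−(1))=1
  k=0: (−1)^1·4.8990/(2)·0.9992^3·0.0400^1 = -0.097715
  k=1: (−1)^2·4.8990/(2)·0.9992^1·0.0400^3 = +0.000156
d^2_{1,0}(0.0800) = -0.097715 +0.000156 = -0.097558
Attach z-rotation phases: D = e^{-i(1)(3.8710)}·(-0.097558)·e^{-i(0)(3.1336)} = +0.072734-0.065018i

Re=0.0727 Im=-0.0650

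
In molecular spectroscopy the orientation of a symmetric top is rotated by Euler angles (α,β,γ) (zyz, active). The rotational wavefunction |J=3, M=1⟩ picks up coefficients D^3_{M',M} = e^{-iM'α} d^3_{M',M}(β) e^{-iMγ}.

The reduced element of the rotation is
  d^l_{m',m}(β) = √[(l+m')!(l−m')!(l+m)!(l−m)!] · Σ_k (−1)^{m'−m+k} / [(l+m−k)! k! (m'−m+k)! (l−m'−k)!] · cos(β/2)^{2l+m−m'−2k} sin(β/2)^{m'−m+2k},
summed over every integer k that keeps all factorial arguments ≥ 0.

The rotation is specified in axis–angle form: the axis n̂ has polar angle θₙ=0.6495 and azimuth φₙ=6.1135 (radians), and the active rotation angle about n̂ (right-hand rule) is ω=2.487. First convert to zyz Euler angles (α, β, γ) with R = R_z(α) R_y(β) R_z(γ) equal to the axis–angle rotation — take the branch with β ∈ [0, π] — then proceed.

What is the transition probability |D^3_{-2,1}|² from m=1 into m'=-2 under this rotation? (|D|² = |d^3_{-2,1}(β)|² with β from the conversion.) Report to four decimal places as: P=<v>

Axis–angle → zyz. n̂ = (sinθₙcosφₙ, sinθₙsinφₙ, cosθₙ) = (+0.596102, -0.102132, +0.796386), ω = 2.4870.
R = I cosω + sinω [n̂]ₓ + (1−cosω) n̂n̂ᵀ gives
  R = [-0.156070, -0.594047, +0.789146; +0.375691, -0.774590, -0.508789; +0.913509, +0.217068, +0.344068]
β = atan2(√(R₁₃²+R₂₃²), R₃₃) = 1.219550; α = atan2(R₂₃, R₁₃) mod 2π = 5.710521; γ = atan2(R₃₂, −R₃₁) mod 2π = 2.908299
First d^3_{-2,1}(β=1.2196), then the phase factors e^{-i(-2)α} and e^{-i(1)γ}:
Half-angle: c=0.819777, s=0.572683. N=√(1·120·24·2)=75.894664
The bounds max(0,m−m')=3 and min(l+m,l−m')=4 give 2 terms
  k=3: (−1)^0·75.8947/(12)·0.8198^3·0.5727^3 = +0.654425
  k=4: (−1)^1·75.8947/(24)·0.8198^1·0.5727^5 = -0.159686
d^3_{-2,1}(1.2196) = +0.654425 -0.159686 = +0.494739
|D^3_{-2,1}|² = |d^3_{-2,1}(β)|² = (+0.494739)² = 0.244767 (the z-rotation phases have unit modulus)

P=0.2448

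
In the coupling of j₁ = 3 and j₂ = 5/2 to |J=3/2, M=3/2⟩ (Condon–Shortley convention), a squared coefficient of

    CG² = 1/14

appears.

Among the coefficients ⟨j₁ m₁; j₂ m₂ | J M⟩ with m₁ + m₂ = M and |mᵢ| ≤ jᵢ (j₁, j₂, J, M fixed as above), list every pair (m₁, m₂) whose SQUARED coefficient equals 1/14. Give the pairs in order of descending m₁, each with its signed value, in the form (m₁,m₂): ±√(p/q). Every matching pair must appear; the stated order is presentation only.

Admissible pairs with m₁+m₂ = M = 3/2: (-1,5/2), (0,3/2), (1,1/2), (2,-1/2), (3,-3/2)
  (m₁,m₂)=(3,-3/2): CG² = 3/14, CG = +√(3/14)
  (m₁,m₂)=(2,-1/2): CG² = 2/7, CG = −√(2/7)
  (m₁,m₂)=(1,1/2): CG² = 9/35, CG = +√(9/35)
  (m₁,m₂)=(0,3/2): CG² = 6/35, CG = −√(6/35)
  (m₁,m₂)=(-1,5/2): CG² = 1/14, CG = +√(1/14)   ← matches the target
Pairs with CG² = 1/14: (-1,5/2): +√(1/14)

(-1,5/2): +√(1/14)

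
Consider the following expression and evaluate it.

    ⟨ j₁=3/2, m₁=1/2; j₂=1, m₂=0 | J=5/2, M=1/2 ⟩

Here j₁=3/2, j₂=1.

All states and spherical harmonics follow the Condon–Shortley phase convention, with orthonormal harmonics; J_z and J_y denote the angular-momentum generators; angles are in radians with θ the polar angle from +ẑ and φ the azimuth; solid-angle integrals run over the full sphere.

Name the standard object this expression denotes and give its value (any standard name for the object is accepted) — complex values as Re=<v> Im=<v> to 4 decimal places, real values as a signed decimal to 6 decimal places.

Clebsch–Gordan coefficient, +√(3/5) ≈ +0.774597

This is a Clebsch–Gordan (vector-coupling) coefficient.
triangle: 0!*3!*2!/6! = 12/720
(j±m)!: 2!*1!*1!*1!*3!*2! = 24
prefactor² = (2J+1)*Δ*N² = 12/5
  k=0: +1/(0!*0!*1!*1!*2!*1!) = 1/2
Σ = 1/2  ⇒  CG² = 12/5*(1/2)² = 3/5
CG = +√(3/5) = +0.774597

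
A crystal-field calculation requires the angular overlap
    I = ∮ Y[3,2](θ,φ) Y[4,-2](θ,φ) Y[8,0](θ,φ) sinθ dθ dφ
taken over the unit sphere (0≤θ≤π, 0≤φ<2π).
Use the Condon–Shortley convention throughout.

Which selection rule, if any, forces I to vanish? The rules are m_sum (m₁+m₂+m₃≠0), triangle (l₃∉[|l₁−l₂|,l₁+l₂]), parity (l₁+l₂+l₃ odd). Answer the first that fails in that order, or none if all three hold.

m₁+m₂+m₃ = 2 − 2 + 0 = 0  ✓
triangle: need |l₁−l₂| ≤ l₃ ≤ l₁+l₂ = [1,7]; l₃=8 is outside  ✗
parity: l₁+l₂+l₃ = 15 is odd

triangle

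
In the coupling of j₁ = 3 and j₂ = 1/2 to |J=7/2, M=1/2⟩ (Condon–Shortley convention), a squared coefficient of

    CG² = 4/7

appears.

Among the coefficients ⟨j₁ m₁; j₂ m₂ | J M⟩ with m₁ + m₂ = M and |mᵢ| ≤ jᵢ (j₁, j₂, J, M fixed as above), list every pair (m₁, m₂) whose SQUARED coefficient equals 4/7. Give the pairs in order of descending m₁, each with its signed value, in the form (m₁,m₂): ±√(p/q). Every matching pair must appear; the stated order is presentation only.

(0,1/2): +√(4/7)

Admissible pairs with m₁+m₂ = M = 1/2: (0,1/2), (1,-1/2)
  (m₁,m₂)=(1,-1/2): CG² = 3/7, CG = +√(3/7)
  (m₁,m₂)=(0,1/2): CG² = 4/7, CG = +√(4/7)   ← matches the target
Pairs with CG² = 4/7: (0,1/2): +√(4/7)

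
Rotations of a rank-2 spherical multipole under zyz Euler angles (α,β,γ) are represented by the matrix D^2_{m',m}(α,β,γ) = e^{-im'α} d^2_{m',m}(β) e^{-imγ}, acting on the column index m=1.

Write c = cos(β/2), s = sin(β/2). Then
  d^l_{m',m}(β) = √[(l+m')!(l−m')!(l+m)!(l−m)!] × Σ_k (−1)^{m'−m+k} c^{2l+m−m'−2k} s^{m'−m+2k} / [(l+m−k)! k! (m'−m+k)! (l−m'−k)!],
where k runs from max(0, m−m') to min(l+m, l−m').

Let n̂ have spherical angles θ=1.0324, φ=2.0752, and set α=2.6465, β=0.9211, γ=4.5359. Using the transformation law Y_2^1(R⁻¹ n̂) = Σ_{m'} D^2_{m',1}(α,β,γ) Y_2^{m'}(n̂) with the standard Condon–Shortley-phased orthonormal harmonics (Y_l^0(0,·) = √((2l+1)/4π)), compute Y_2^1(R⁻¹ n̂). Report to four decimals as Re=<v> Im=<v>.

Re=-0.3091 Im=-0.0750

Need the full column D^2_{m',1} for m'=−2..2 at α=2.6465, β=0.9211, γ=4.5359.
cos(β/2)=0.895808, sin(β/2)=0.444441
d^2_{-2,1}: single k=3 term ⇒ +0.157285;  D = +0.114320+0.108026i
d^2_{-1,1}: k∈[2..3] ⇒ +0.475531 -0.039017 = +0.436514;  D = -0.136734-0.414546i
d^2_{0,1}: k∈[1..2] ⇒ +0.782591 -0.192634 = +0.589957;  D = -0.103581+0.580793i
d^2_{1,1}: k∈[0..1] ⇒ +0.643962 -0.475531 = +0.168430;  D = +0.104802-0.131854i
d^2_{2,1}: single k=0 term ⇒ -0.638983;  D = +0.587511-0.251255i
Y_2^{m'}(θ=1.0324,φ=2.0752) and Σ D·Y over m':
  (+0.1143+0.1080i)·(-0.1517+0.2409i)  (-0.1367-0.4145i)·(-0.1644-0.2977i)  (-0.1036+0.5808i)·(-0.0666+0.0000i)  (+0.1048-0.1319i)·(+0.1644-0.2977i)  (+0.5875-0.2513i)·(-0.1517-0.2409i)
Y_2^1(R⁻¹ n̂) = -0.309122-0.074995i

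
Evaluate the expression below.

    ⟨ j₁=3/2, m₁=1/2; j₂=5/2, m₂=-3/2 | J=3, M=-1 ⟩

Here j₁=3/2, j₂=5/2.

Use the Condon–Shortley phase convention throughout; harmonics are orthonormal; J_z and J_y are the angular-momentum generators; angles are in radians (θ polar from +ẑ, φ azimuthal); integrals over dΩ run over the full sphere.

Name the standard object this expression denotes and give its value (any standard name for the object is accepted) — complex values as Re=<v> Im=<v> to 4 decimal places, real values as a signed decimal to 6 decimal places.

Clebsch–Gordan coefficient, +√(49/120) ≈ +0.639010

This is a Clebsch–Gordan (vector-coupling) coefficient.
√[7·1!2!4!/8! · 2!1!1!4!2!4!] = √(96/5)
  +(−1)^0/∏(0,1,1,1,1,3)! = 1/6  (running 1/6)
  +(−1)^1/∏(1,0,0,0,2,4)! = -1/48  (running 7/48)
⟨..|..⟩ = √(96/5)·(7/48) = +0.639010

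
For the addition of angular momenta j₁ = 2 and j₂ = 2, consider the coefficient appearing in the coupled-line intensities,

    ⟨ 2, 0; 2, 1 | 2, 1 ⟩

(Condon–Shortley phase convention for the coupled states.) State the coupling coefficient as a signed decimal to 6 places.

-0.267261  (= −√(1/14))

j₁+j₂−J=2  J+j₁−j₂=2  J−j₁+j₂=2  j₁+j₂+J+1=7
(j₁±m₁, j₂±m₂, J±M) = (2,2,3,1,3,1)
P² = 8/7
sum k=1..2:
  [1] −1/2 = -1/2
  [2] +1/4 = 1/4
S = -1/4
C² = P²·S² = 1/14 ; C = -0.267261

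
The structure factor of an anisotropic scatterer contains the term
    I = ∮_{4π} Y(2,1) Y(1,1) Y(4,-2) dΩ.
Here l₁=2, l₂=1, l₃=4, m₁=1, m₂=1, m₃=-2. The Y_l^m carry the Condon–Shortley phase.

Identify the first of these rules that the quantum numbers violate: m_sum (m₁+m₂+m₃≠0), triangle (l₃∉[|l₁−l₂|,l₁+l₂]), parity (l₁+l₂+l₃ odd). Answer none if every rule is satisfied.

triangle

Σmᵢ = 0  ✓
l₃∈[|l₁−l₂|,l₁+l₂]=[1,3] required, l₃=4 fails  ✗
Σlᵢ = 7 ⇒ odd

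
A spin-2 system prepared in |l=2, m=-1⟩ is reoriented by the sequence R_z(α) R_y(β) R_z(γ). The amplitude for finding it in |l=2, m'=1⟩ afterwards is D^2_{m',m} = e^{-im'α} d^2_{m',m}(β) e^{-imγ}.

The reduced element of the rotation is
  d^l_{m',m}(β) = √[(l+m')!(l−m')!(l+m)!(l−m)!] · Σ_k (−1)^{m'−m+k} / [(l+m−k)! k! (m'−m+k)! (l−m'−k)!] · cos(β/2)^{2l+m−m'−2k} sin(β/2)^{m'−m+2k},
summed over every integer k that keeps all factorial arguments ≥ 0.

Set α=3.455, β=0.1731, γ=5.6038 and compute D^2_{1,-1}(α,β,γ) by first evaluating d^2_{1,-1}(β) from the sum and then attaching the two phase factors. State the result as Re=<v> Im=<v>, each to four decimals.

Split into d^2_{1,-1}(β=0.1731) × two z-phases.
With c≡cos(β/2)=0.996257 and s≡sin(β/2)=0.086442, N=[6·1·1·6]^{1/2}=6.000000
k: max(0,(-1)−(1))=0 … min(2+(-1),2−(1))=1
  k=0: (−1)^2·6.0000/(2)·0.9963^2·0.0864^2 = +0.022249
  k=1: (−1)^3·6.0000/(6)·0.9963^0·0.0864^4 = -0.000056
d^2_{1,-1}(0.1731) = +0.022249 -0.000056 = +0.022193
D = (-0.951289+0.308302i)·(+0.022193)·(+0.777959-0.628315i) = -0.012125+0.018588i

Re=-0.0121 Im=0.0186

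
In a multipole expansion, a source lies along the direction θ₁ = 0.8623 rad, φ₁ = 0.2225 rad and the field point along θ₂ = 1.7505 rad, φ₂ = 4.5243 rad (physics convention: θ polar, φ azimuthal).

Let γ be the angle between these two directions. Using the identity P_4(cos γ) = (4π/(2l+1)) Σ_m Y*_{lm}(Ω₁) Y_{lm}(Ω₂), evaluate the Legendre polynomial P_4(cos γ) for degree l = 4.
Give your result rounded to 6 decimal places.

-0.140169

Addition theorem: P_4(cos γ) = (4π/9) Σ_m Y*_{lm}(Ω₁) Y_{lm}(Ω₂), m = −4…4:
  m=-4: Y*=0.09260 + 0.11433j  Y=0.30277 + 0.28340j  product -0.00436 + 0.06086j
  m=-3: Y*=0.28006 + 0.22074j  Y=-0.11396 + 0.18005j  product -0.07166 + 0.02527j
  m=-2: Y*=0.34190 + 0.16305j  Y=0.23384 + 0.09236j  product 0.06489 + 0.06971j
  m=-1: Y*=-0.00825 - 0.00187j  Y=-0.04319 + 0.22691j  product 0.00078 - 0.00179j
  m=+0: Y*=-0.36259 + 0.00000j  Y=0.21975 + 0.00000j  product -0.07968 + 0.00000j
  m=+1: Y*=0.00825 - 0.00187j  Y=0.04319 + 0.22691j  product 0.00078 + 0.00179j
  m=+2: Y*=0.34190 - 0.16305j  Y=0.23384 - 0.09236j  product 0.06489 - 0.06971j
  m=+3: Y*=-0.28006 + 0.22074j  Y=0.11396 + 0.18005j  product -0.07166 - 0.02527j
  m=+4: Y*=0.09260 - 0.11433j  Y=0.30277 - 0.28340j  product -0.00436 - 0.06086j
Σ over m = -0.10039 + 0.00000j; ×(4π/9) → -0.14017 + 0.00000j. Real part: -0.140169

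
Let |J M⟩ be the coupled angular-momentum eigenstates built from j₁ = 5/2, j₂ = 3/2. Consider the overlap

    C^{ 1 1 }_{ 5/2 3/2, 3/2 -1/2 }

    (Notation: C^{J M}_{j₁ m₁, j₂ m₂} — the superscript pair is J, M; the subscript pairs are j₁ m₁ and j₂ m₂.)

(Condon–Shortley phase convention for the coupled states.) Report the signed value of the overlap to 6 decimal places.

-0.547723  (= −√(3/10))

√[3·3!2!0!/6! · 4!1!1!2!2!0!] = √(24/5)
  +(−1)^1/∏(1,2,0,0,2,0)! = -1/4  (running -1/4)
⟨..|..⟩ = √(24/5)·(-1/4) = -0.547723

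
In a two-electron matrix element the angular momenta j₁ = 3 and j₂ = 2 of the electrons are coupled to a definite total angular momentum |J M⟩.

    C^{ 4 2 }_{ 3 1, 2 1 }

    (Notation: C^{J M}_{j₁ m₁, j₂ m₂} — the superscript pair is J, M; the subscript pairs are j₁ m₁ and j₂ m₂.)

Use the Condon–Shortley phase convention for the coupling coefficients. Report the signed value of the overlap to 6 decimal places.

j₁+j₂−J=1  J+j₁−j₂=5  J−j₁+j₂=3  j₁+j₂+J+1=10
(j₁±m₁, j₂±m₂, J±M) = (4,2,3,1,6,2)
P² = 5184/7
sum k=0..1:
  [0] +1/72 = 1/72
  [1] −1/48 = -1/48
S = -1/144
C² = P²·S² = 1/28 ; C = -0.188982

-0.188982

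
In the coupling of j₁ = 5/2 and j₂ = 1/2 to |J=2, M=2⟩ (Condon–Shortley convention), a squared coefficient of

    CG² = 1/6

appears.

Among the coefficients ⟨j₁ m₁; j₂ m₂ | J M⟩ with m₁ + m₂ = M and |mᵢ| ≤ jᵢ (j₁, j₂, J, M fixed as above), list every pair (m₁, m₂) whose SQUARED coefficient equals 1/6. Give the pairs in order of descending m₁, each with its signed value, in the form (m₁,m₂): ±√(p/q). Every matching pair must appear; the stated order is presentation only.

(3/2,1/2): −√(1/6)

Admissible pairs with m₁+m₂ = M = 2: (3/2,1/2), (5/2,-1/2)
  (m₁,m₂)=(5/2,-1/2): CG² = 5/6, CG = +√(5/6)
  (m₁,m₂)=(3/2,1/2): CG² = 1/6, CG = −√(1/6)   ← matches the target
Pairs with CG² = 1/6: (3/2,1/2): −√(1/6)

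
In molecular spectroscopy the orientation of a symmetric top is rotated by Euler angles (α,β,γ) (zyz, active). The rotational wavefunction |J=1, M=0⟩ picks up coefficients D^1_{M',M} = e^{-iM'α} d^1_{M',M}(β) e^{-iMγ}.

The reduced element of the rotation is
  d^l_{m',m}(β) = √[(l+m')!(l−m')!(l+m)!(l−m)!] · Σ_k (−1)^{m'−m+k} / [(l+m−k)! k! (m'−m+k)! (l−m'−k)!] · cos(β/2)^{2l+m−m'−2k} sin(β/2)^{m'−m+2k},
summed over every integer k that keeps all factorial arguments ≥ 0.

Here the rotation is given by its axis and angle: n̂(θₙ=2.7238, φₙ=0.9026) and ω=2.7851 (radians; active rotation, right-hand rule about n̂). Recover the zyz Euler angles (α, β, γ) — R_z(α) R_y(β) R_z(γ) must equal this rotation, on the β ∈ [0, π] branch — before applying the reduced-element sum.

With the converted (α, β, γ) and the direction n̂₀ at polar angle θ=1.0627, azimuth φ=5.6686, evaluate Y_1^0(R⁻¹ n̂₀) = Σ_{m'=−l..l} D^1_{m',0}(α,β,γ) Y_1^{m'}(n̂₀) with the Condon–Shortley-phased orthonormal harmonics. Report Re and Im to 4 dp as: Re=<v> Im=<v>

Axis–angle → zyz. n̂ = (sinθₙcosφₙ, sinθₙsinφₙ, cosθₙ) = (+0.251387, +0.318485, -0.913987), ω = 2.7851.
R = I cosω + sinω [n̂]ₓ + (1−cosω) n̂n̂ᵀ gives
  R = [-0.814709, +0.474064, -0.333935; -0.163880, -0.740639, -0.651612; -0.556231, -0.476148, +0.681094]
β = atan2(√(R₁₃²+R₂₃²), R₃₃) = 0.821540; α = atan2(R₂₃, R₁₃) mod 2π = 4.238810; γ = atan2(R₃₂, −R₃₁) mod 2π = 5.575203
Need the full column D^1_{m',0} for m'=−1..1 at α=4.2388, β=0.8215, γ=5.5752.
cos(β/2)=0.916814, sin(β/2)=0.399315
d^1_{-1,0}: single k=1 term ⇒ +0.517740;  D = -0.236128-0.460759i
d^1_{0,0}: k∈[0..1] ⇒ +0.840547 -0.159453 = +0.681094;  D = +0.681094+0.000000i
d^1_{1,0}: single k=0 term ⇒ -0.517740;  D = +0.236128-0.460759i
Y_1^{m'}(θ=1.0627,φ=5.6686) and Σ D·Y over m':
  (-0.2361-0.4608i)·(+0.2466+0.1741i)  (+0.6811+0.0000i)·(+0.2377+0.0000i)  (+0.2361-0.4608i)·(-0.2466+0.1741i)
Y_1^0(R⁻¹ n̂) = +0.205832+0.000000i

Re=0.2058 Im=0.0000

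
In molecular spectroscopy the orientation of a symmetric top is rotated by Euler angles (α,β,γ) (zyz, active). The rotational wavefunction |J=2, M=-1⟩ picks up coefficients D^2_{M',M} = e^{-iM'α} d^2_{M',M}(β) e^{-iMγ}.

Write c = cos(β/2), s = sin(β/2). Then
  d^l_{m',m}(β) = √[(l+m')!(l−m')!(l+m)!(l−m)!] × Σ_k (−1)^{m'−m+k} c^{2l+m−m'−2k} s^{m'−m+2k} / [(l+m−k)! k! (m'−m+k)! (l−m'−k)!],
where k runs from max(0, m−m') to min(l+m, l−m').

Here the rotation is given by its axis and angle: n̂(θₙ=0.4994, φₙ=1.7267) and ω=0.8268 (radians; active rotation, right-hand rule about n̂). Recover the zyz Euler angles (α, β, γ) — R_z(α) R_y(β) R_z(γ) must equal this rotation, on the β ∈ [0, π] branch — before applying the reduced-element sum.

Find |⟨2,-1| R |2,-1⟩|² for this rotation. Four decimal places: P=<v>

Axis–angle → zyz. n̂ = (sinθₙcosφₙ, sinθₙsinφₙ, cosθₙ) = (-0.074360, +0.473091, +0.877870), ω = 0.8268.
R = I cosω + sinω [n̂]ₓ + (1−cosω) n̂n̂ᵀ gives
  R = [+0.679018, -0.657263, +0.327015; +0.634554, +0.749474, +0.188760; -0.369155, +0.079337, +0.925975]
β = atan2(√(R₁₃²+R₂₃²), R₃₃) = 0.387186; α = atan2(R₂₃, R₁₃) mod 2π = 0.523503; γ = atan2(R₃₂, −R₃₁) mod 2π = 0.211695
D^2_{-1,-1}(0.5235,0.3872,0.2117) = e^{-i·-1·0.5235}·d^2_{-1,-1}(0.3872)·e^{-i·-1·0.2117}. Compute d first:
Half-angle: c=0.981319, s=0.192386. N=√(1·6·1·6)=6.000000
k: max(0,(-1)−(-1))=0 … min(2+(-1),2−(-1))=1
  k=0: (−1)^0·6.0000/(6)·0.9813^4·0.1924^0 = +0.927345
  k=1: (−1)^1·6.0000/(2)·0.9813^2·0.1924^2 = -0.106927
d^2_{-1,-1}(0.3872) = +0.927345 -0.106927 = +0.820418
|D^2_{-1,-1}|² = |d^2_{-1,-1}(β)|² = (+0.820418)² = 0.673086 (the z-rotation phases have unit modulus)

P=0.6731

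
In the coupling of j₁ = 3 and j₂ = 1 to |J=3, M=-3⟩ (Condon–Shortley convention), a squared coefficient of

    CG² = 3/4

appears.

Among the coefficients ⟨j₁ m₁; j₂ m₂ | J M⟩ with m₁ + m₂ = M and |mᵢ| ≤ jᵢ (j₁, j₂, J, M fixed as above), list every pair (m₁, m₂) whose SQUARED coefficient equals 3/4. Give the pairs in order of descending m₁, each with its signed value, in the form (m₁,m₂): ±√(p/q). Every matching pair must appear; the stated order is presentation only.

(-3,0): −√(3/4)

Admissible pairs with m₁+m₂ = M = -3: (-3,0), (-2,-1)
  (m₁,m₂)=(-2,-1): CG² = 1/4, CG = +√(1/4)
  (m₁,m₂)=(-3,0): CG² = 3/4, CG = −√(3/4)   ← matches the target
Pairs with CG² = 3/4: (-3,0): −√(3/4)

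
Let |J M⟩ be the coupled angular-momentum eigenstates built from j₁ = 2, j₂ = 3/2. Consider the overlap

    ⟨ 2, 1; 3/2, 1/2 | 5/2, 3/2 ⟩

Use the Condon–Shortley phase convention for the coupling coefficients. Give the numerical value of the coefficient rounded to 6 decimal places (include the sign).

+√(1/35) = +0.169031

√[6·1!3!2!/7! · 3!1!2!1!4!1!] = √(144/35)
  +(−1)^0/∏(0,1,1,2,2,0)! = 1/4  (running 1/4)
  +(−1)^1/∏(1,0,0,1,3,1)! = -1/6  (running 1/12)
⟨..|..⟩ = √(144/35)·(1/12) = +0.169031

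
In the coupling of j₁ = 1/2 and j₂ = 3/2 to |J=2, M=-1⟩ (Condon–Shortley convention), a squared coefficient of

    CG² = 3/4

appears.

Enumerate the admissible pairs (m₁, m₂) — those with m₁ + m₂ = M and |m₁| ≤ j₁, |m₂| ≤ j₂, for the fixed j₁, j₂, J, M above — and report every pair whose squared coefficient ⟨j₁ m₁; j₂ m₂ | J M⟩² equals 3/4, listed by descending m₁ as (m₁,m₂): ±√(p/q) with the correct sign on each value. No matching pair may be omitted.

Admissible pairs with m₁+m₂ = M = -1: (-1/2,-1/2), (1/2,-3/2)
  (m₁,m₂)=(1/2,-3/2): CG² = 1/4, CG = +√(1/4)
  (m₁,m₂)=(-1/2,-1/2): CG² = 3/4, CG = +√(3/4)   ← matches the target
Pairs with CG² = 3/4: (-1/2,-1/2): +√(3/4)

(-1/2,-1/2): +√(3/4)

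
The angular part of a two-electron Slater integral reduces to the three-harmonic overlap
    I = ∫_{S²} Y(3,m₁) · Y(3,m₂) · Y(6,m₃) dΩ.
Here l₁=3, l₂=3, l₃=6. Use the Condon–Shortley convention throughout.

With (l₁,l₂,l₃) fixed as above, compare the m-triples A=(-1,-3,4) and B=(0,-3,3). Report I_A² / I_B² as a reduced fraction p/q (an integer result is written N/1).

l's match ⇒ only the (l;m) 3-j factors differ between A and B.
A: triangle coeff Δ(3,3,6) = 1/12012; Σ_t [0,0]: t=0:+1/34560 = 1/34560; (3j)²=5/286 [(3 3 6; -1 -3 4)], sign=+1
B: triangle coeff Δ(3,3,6) = 1/12012; Σ_t [0,0]: t=0:+1/25920 = 1/25920; (3j)²=1/143 [(3 3 6; 0 -3 3)], sign=-1
I_A²/I_B² = (5/286)/(1/143) = 5/2

5/2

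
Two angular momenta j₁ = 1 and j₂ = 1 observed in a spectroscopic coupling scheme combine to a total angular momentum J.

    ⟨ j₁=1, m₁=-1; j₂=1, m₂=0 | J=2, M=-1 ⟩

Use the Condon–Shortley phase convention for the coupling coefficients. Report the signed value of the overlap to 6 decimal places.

√[5·0!2!2!/5! · 0!2!1!1!1!3!] = √(2)
  +(−1)^0/∏(0,0,2,1,0,1)! = 1/2  (running 1/2)
⟨..|..⟩ = √(2)·(1/2) = +0.707107

+0.707107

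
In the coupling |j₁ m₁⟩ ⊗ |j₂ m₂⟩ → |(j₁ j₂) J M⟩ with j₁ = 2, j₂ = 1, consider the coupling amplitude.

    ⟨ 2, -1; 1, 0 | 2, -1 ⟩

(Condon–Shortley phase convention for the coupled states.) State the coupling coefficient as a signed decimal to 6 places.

-0.408248  (= −√(1/6))

triangle: 1!*3!*1!/6! = 6/720
(j±m)!: 1!*3!*1!*1!*1!*3! = 36
prefactor² = (2J+1)*Δ*N² = 3/2
  k=0: +1/(0!*1!*3!*1!*0!*0!) = 1/6
  k=1: −1/(1!*0!*2!*0!*1!*1!) = -1/2
Σ = -1/3  ⇒  CG² = 3/2*(-1/3)² = 1/6
CG = −√(1/6) = -0.408248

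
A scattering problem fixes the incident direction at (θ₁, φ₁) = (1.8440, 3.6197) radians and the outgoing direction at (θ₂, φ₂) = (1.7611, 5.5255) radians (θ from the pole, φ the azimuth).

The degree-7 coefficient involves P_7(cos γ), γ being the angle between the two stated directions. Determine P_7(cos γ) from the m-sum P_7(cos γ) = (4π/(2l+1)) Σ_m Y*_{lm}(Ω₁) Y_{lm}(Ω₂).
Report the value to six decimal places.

0.272182

Expand P_7 via completeness: Σ_{m} conj(Y_{7,m}) at Ω₁ times Y_{7,m} at Ω₂ —
  [-7]  conj(Y_{7,-7})(Ω₁) = 0.37575 + 0.07819j ; Y_{7,-7}(Ω₂) = 0.24541 - 0.36541j ; Δ = 0.12078 - 0.11812j
  [-6]  conj(Y_{7,-6})(Ω₁) = 0.38750 - 0.10848j ; Y_{7,-6}(Ω₂) = 0.05251 + 0.31289j ; Δ = 0.05429 + 0.11555j
  [-5]  conj(Y_{7,-5})(Ω₁) = -0.01190 + 0.01111j ; Y_{7,-5}(Ω₂) = 0.14297 + 0.10798j ; Δ = -0.00290 + 0.00030j
  [-4]  conj(Y_{7,-4})(Ω₁) = -0.11712 + 0.32937j ; Y_{7,-4}(Ω₂) = -0.32514 + 0.03619j ; Δ = 0.02616 - 0.11133j
  [-3]  conj(Y_{7,-3})(Ω₁) = 0.01407 + 0.10245j ; Y_{7,-3}(Ω₂) = -0.05559 + 0.06570j ; Δ = -0.00751 - 0.00477j
  [-2]  conj(Y_{7,-2})(Ω₁) = -0.17491 - 0.24783j ; Y_{7,-2}(Ω₂) = -0.01778 - 0.32046j ; Δ = -0.07631 + 0.06046j
  [-1]  conj(Y_{7,-1})(Ω₁) = -0.12943 - 0.06707j ; Y_{7,-1}(Ω₂) = -0.03571 - 0.03378j ; Δ = 0.00236 + 0.00677j
  [+0]  conj(Y_{7,0})(Ω₁) = 0.28696 + 0.00000j ; Y_{7,0}(Ω₂) = 0.31770 + 0.00000j ; Δ = 0.09117 + 0.00000j
  [+1]  conj(Y_{7,1})(Ω₁) = 0.12943 - 0.06707j ; Y_{7,1}(Ω₂) = 0.03571 - 0.03378j ; Δ = 0.00236 - 0.00677j
  [+2]  conj(Y_{7,2})(Ω₁) = -0.17491 + 0.24783j ; Y_{7,2}(Ω₂) = -0.01778 + 0.32046j ; Δ = -0.07631 - 0.06046j
  [+3]  conj(Y_{7,3})(Ω₁) = -0.01407 + 0.10245j ; Y_{7,3}(Ω₂) = 0.05559 + 0.06570j ; Δ = -0.00751 + 0.00477j
  [+4]  conj(Y_{7,4})(Ω₁) = -0.11712 - 0.32937j ; Y_{7,4}(Ω₂) = -0.32514 - 0.03619j ; Δ = 0.02616 + 0.11133j
  [+5]  conj(Y_{7,5})(Ω₁) = 0.01190 + 0.01111j ; Y_{7,5}(Ω₂) = -0.14297 + 0.10798j ; Δ = -0.00290 - 0.00030j
  [+6]  conj(Y_{7,6})(Ω₁) = 0.38750 + 0.10848j ; Y_{7,6}(Ω₂) = 0.05251 - 0.31289j ; Δ = 0.05429 - 0.11555j
  [+7]  conj(Y_{7,7})(Ω₁) = -0.37575 + 0.07819j ; Y_{7,7}(Ω₂) = -0.24541 - 0.36541j ; Δ = 0.12078 + 0.11812j
Σ over m = 0.32489 + 0.00000j; ×(4π/15) → 0.27218 + 0.00000j. Real part: 0.272182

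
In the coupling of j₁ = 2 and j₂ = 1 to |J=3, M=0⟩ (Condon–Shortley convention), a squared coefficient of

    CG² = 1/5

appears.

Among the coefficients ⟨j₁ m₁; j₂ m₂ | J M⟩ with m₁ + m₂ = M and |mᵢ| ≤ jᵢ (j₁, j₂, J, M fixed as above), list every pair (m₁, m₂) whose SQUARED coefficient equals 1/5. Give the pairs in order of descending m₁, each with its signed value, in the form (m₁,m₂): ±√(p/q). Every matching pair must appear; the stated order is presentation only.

Admissible pairs with m₁+m₂ = M = 0: (-1,1), (0,0), (1,-1)
  (m₁,m₂)=(1,-1): CG² = 1/5, CG = +√(1/5)   ← matches the target
  (m₁,m₂)=(0,0): CG² = 3/5, CG = +√(3/5)
  (m₁,m₂)=(-1,1): CG² = 1/5, CG = +√(1/5)   ← matches the target
Pairs with CG² = 1/5: (1,-1): +√(1/5); (-1,1): +√(1/5)

(1,-1): +√(1/5); (-1,1): +√(1/5)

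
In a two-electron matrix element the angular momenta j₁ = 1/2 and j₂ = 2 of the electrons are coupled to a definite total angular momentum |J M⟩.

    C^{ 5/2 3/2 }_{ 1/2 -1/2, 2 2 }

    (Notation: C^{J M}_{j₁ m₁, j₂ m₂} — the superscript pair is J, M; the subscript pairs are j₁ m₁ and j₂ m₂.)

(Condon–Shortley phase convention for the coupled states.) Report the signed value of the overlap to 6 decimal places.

+√(1/5) = +0.447214

√[6·0!1!4!/6! · 0!1!4!0!4!1!] = √(576/5)
  +(−1)^0/∏(0,0,1,4,0,0)! = 1/24  (running 1/24)
⟨..|..⟩ = √(576/5)·(1/24) = +0.447214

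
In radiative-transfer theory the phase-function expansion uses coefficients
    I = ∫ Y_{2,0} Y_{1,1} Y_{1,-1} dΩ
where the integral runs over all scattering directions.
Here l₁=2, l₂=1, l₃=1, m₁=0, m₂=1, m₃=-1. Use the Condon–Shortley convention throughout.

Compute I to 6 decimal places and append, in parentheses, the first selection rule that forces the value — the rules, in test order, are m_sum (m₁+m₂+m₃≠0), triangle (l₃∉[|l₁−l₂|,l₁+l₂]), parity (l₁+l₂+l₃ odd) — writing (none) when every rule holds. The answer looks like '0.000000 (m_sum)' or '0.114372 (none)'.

m-sum 0 ✓  L=4 even ✓  1≤1≤3 ✓
Π(2lᵢ+1) = 5×3×3 = 45
triangle coeff Δ(2,1,1) = 1/30
Σ_t [1,1]: t=1:−1/1 = -1/1
(3j)²=2/15 [(2 1 1; 0 0 0)], sign=+1
Σ_t [2,2]: t=2:+1/4 = 1/4
(3j)²=1/30 [(2 1 1; 0 1 -1)], sign=+1
⇒ 4πI² = 1/5
I = (+1)√(1/5/(4π)) = 0.12615663
No selection rule forces the value: the integral is nonzero (none).

0.126157 (none)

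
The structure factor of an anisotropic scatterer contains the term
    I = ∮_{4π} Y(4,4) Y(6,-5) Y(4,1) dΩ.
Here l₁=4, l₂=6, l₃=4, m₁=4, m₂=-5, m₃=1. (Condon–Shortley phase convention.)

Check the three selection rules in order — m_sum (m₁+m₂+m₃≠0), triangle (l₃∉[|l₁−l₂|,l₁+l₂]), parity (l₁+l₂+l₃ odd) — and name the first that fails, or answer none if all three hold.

Σmᵢ = 0  ✓
l₃∈[|l₁−l₂|,l₁+l₂]=[2,10], have l₃=4  ✓
Σlᵢ = 14 ⇒ even  ✓

none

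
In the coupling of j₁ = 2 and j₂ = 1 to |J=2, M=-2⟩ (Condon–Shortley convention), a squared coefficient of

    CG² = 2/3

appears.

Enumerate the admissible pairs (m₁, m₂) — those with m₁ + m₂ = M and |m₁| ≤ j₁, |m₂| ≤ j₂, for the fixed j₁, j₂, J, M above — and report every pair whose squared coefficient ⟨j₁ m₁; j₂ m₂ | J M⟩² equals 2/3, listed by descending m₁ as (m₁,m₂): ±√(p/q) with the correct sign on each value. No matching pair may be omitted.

Admissible pairs with m₁+m₂ = M = -2: (-2,0), (-1,-1)
  (m₁,m₂)=(-1,-1): CG² = 1/3, CG = +√(1/3)
  (m₁,m₂)=(-2,0): CG² = 2/3, CG = −√(2/3)   ← matches the target
Pairs with CG² = 2/3: (-2,0): −√(2/3)

(-2,0): −√(2/3)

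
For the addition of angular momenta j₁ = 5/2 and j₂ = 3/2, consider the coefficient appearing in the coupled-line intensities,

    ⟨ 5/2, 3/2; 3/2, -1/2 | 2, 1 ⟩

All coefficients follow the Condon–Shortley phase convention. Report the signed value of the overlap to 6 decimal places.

j₁+j₂−J=2  J+j₁−j₂=3  J−j₁+j₂=1  j₁+j₂+J+1=7
(j₁±m₁, j₂±m₂, J±M) = (4,1,1,2,3,1)
P² = 24/7
sum k=0..1:
  [0] +1/4 = 1/4
  [1] −1/6 = -1/6
S = 1/12
C² = P²·S² = 1/42 ; C = +0.154303

+√(1/42) = +0.154303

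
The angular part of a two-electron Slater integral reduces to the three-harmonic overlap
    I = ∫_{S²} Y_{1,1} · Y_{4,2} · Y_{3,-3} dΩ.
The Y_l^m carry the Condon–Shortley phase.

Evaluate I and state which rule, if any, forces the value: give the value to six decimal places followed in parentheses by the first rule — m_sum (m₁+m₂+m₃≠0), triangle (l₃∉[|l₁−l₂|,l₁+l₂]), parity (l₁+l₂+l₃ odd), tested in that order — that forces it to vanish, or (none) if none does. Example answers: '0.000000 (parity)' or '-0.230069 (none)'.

0.061558 (none)

Checks pass: Σm=0; 8 even; l₃=3∈[3,5].
(2·1+1)(2·4+1)(2·3+1) = 189
Δ: 2! 0! 6! / 9! → 1/252
sum: t=1:−1/36 = -1/36
3j²(1 4 3; 0 0 0) = Δ·Π!·Σ² = 4/63  (sign +1)
sum: t=0:+1/1440 = 1/1440
3j²(1 4 3; 1 2 -3) = Δ·Π!·Σ² = 1/252  (sign +1)
combine: 4πI² = 189·4/63·1/252 = 1/21
take √, sign +1: I = 0.06155813
No selection rule forces the value: the integral is nonzero (none).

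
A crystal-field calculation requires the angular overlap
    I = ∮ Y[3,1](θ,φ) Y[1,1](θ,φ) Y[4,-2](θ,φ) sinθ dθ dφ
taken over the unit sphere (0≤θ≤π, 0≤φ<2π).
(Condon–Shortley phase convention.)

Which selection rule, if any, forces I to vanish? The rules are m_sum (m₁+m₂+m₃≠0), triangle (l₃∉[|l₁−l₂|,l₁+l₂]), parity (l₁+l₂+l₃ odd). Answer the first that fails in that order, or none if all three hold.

m₁+m₂+m₃ = 1 + 1 − 2 = 0  ✓
triangle: |3−1|=2 ≤ l₃=4 ≤ 3+1=4  ✓
parity: l₁+l₂+l₃ = 8 is even  ✓

none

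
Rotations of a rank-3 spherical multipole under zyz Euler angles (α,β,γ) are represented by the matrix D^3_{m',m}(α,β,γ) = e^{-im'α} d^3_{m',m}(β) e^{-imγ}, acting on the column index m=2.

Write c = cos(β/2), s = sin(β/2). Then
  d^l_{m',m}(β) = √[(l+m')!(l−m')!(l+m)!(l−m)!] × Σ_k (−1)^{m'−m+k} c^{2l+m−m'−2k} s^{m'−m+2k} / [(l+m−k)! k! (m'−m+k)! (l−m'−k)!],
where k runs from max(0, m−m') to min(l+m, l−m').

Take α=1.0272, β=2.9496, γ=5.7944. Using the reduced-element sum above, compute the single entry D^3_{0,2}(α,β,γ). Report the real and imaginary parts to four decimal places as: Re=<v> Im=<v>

Re=-0.0274 Im=-0.0406

Split into d^3_{0,2}(β=2.9496) × two z-phases.
c=cos(2.949600/2)=0.095849, s=sin(2.949600/2)=0.995396; N=√[6·6·120·1]=65.726707
Admissible k: 2..3 (factorial args all ≥0)
  k=2: (−1)^0·65.7267/(12)·0.0958^4·0.9954^2 = +0.000458
  k=3: (−1)^1·65.7267/(12)·0.0958^2·0.9954^4 = -0.049399
d^3_{0,2}(2.9496) = +0.000458 -0.049399 = -0.048941
D = (+1.000000+0.000000i)·(-0.048941)·(+0.559038+0.829142i) = -0.027360-0.040579i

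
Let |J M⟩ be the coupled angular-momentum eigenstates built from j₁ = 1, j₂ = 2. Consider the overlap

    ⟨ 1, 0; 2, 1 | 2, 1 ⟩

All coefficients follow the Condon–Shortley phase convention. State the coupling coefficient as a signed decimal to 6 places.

−√(1/6) ≈ -0.408248

j₁+j₂−J=1  J+j₁−j₂=1  J−j₁+j₂=3  j₁+j₂+J+1=6
(j₁±m₁, j₂±m₂, J±M) = (1,1,3,1,3,1)
P² = 3/2
sum k=0..1:
  [0] +1/6 = 1/6
  [1] −1/2 = -1/2
S = -1/3
C² = P²·S² = 1/6 ; C = -0.408248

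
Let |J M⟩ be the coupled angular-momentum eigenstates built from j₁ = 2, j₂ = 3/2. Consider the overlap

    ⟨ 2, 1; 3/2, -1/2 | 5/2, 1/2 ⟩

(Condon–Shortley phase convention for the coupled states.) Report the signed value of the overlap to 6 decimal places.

triangle: 1!×3!×2!/7! = 12/5040
(j±m)!: 3!×1!×1!×2!×3!×2! = 144
prefactor² = (2J+1)×Δ×N² = 72/35
  k=0: +1/(0!×1!×1!×1!×2!×1!) = 1/2
  k=1: −1/(1!×0!×0!×0!×3!×2!) = -1/12
Σ = 5/12  ⇒  CG² = 72/35×(5/12)² = 5/14
CG = +√(5/14) = +0.597614

+√(5/14) = +0.597614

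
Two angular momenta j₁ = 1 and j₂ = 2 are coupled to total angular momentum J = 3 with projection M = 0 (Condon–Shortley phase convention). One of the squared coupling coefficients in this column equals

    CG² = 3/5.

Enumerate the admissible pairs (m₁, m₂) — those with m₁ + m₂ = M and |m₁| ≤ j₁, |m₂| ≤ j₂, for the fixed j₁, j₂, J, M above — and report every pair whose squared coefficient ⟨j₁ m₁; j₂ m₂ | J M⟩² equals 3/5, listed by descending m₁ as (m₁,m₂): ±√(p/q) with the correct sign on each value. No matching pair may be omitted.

(0,0): +√(3/5)

Admissible pairs with m₁+m₂ = M = 0: (-1,1), (0,0), (1,-1)
  (m₁,m₂)=(1,-1): CG² = 1/5, CG = +√(1/5)
  (m₁,m₂)=(0,0): CG² = 3/5, CG = +√(3/5)   ← matches the target
  (m₁,m₂)=(-1,1): CG² = 1/5, CG = +√(1/5)
Pairs with CG² = 3/5: (0,0): +√(3/5)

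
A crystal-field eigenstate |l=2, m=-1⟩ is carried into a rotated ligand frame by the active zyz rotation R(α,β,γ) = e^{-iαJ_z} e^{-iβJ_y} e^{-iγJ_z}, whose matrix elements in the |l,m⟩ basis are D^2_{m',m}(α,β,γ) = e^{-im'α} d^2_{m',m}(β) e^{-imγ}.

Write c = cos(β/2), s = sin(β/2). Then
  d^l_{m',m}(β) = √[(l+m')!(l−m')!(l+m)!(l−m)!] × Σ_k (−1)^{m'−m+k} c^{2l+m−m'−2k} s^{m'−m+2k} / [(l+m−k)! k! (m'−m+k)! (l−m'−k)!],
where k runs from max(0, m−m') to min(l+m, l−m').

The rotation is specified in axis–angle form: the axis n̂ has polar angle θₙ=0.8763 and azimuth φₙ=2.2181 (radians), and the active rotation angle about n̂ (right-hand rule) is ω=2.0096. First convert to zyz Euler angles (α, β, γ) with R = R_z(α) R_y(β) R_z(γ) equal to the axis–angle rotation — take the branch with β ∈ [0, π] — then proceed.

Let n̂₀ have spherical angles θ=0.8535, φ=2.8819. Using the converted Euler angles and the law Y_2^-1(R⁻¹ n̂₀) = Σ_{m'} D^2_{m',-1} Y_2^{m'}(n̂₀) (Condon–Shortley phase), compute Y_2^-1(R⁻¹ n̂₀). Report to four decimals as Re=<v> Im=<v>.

Axis–angle → zyz. n̂ = (sinθₙcosφₙ, sinθₙsinφₙ, cosθₙ) = (-0.463360, +0.612943, +0.639999), ω = 2.0096.
R = I cosω + sinω [n̂]ₓ + (1−cosω) n̂n̂ᵀ gives
  R = [-0.118937, -0.984044, +0.132333; +0.174687, +0.110461, +0.978408; -0.977414, +0.139486, +0.158762]
β = atan2(√(R₁₃²+R₂₃²), R₃₃) = 1.411360; α = atan2(R₂₃, R₁₃) mod 2π = 1.436359; γ = atan2(R₃₂, −R₃₁) mod 2π = 0.141752
Need the full column D^2_{m',-1} for m'=−2..2 at α=1.4364, β=1.4114, γ=0.1418.
cos(β/2)=0.761171, sin(β/2)=0.648552
d^2_{-2,-1}: single k=1 term ⇒ +0.572033;  D = -0.567417+0.072523i
d^2_{-1,-1}: k∈[0..1] ⇒ +0.335682 -0.731096 = -0.395414;  D = +0.002892-0.395403i
d^2_{0,-1}: k∈[0..1] ⇒ -0.700594 +0.508617 = -0.191977;  D = -0.190051-0.027122i
d^2_{1,-1}: k∈[0..1] ⇒ +0.731096 -0.176920 = +0.554176;  D = +0.151119-0.533173i
d^2_{2,-1}: single k=0 term ⇒ -0.415284;  D = +0.380762+0.165775i
Y_2^{m'}(θ=0.8535,φ=2.8819) and Σ D·Y over m':
  (-0.5674+0.0725i)·(+0.1904+0.1089i)  (+0.0029-0.3954i)·(-0.3699-0.0983i)  (-0.1901-0.0271i)·(+0.0935+0.0000i)  (+0.1511-0.5332i)·(+0.3699-0.0983i)  (+0.3808+0.1658i)·(+0.1904-0.1089i)
Y_2^-1(R⁻¹ n̂) = -0.079582-0.126483i

Re=-0.0796 Im=-0.1265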